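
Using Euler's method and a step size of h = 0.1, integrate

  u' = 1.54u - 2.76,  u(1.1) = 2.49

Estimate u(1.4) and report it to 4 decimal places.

2.8646

Euler: u_{n+1} = u_n + h·f(t_n, u_n).
t=1.100000, u=2.490000: f=1.074600 → u ← 2.490000 + 0.1·1.074600 = 2.597460
t=1.200000, u=2.597460: f=1.240088 → u ← 2.597460 + 0.1·1.240088 = 2.721469
t=1.300000, u=2.721469: f=1.431062 → u ← 2.721469 + 0.1·1.431062 = 2.864575
u(1.4) ≈ 2.8646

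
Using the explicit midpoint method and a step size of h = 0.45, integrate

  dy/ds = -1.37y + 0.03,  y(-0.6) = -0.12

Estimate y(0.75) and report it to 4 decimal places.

-0.0049

Midpoint: k1 = f(s_n, y_n); k2 = f(s_n + h/2, y_n + (h/2)·k1); y_{n+1} = y_n + h·k2.
s=-0.600000, y=-0.120000:
  k1 = f(-0.600000, -0.120000) = 0.194400
  k2 = f(-0.375000, -0.076260) = 0.134476
  y ← -0.120000 + 0.45·0.134476 = -0.059486
s=-0.150000, y=-0.059486:
  k1 = f(-0.150000, -0.059486) = 0.111495
  k2 = f(0.075000, -0.034399) = 0.077127
  y ← -0.059486 + 0.45·0.077127 = -0.024779
s=0.300000, y=-0.024779:
  k1 = f(0.300000, -0.024779) = 0.063947
  k2 = f(0.525000, -0.010391) = 0.044235
  y ← -0.024779 + 0.45·0.044235 = -0.004873
y(0.75) ≈ -0.0049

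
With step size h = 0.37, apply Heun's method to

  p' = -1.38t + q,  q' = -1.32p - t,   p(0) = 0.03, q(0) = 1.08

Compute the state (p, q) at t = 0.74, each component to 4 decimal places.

Heun on (p,q): k1 = f(t_n, state_n); k2 = f(t_n + h, state_n + h·k1); state_{n+1} = state_n + (h/2)·(k1 + k2).
0.000000: (0.030000, 1.080000)
  k1 = (1.080000, -0.039600)
  predictor → (0.429600, 1.065348)
  k2 = (0.554748, -0.937072)
  → (0.332428, 0.899316)
0.370000: (0.332428, 0.899316)
  k1 = (0.388716, -0.808805)
  predictor → (0.476253, 0.600058)
  k2 = (-0.421142, -1.368654)
  → (0.326429, 0.496486)
(p(0.74), q(0.74)) ≈ (0.3264, 0.4965)

0.3264, 0.4965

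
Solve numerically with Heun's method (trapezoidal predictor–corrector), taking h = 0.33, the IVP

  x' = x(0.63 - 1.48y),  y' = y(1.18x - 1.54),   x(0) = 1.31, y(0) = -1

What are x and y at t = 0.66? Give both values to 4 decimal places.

5.9426, -2.5620

Heun on (x,y): k1 = f(t_n, state_n); k2 = f(t_n + h, state_n + h·k1); state_{n+1} = state_n + (h/2)·(k1 + k2).
0.000000: (1.310000, -1.000000)
  k1 = (2.764100, -0.005800)
  predictor → (2.222153, -1.001914)
  k2 = (4.695038, -1.084212)
  → (2.540758, -1.179852)
0.330000: (2.540758, -1.179852)
  k1 = (6.037300, -1.720335)
  predictor → (4.533067, -1.747563)
  k2 = (14.580122, -6.656498)
  → (5.942632, -2.562029)
(x(0.66), y(0.66)) ≈ (5.9426, -2.5620)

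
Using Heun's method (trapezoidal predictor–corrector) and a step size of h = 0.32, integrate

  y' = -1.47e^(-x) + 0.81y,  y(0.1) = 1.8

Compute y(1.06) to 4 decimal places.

Heun: k1 = f(x_n, y_n); k2 = f(x_n + h, y_n + h·k1); y_{n+1} = y_n + (h/2)·(k1 + k2).
x=0.100000, y=1.800000:
  k1 = f(0.100000, 1.800000) = 0.127889
  k2 = f(0.420000, 1.840924) = 0.525290
  y ← 1.800000 + (0.32/2)·(0.127889 + 0.525290) = 1.904509
x=0.420000, y=1.904509:
  k1 = f(0.420000, 1.904509) = 0.576793
  k2 = f(0.740000, 2.089082) = 0.990799
  y ← 1.904509 + (0.32/2)·(0.576793 + 0.990799) = 2.155323
x=0.740000, y=2.155323:
  k1 = f(0.740000, 2.155323) = 1.044455
  k2 = f(1.060000, 2.489549) = 1.507245
  y ← 2.155323 + (0.32/2)·(1.044455 + 1.507245) = 2.563595
y(1.06) ≈ 2.5636

2.5636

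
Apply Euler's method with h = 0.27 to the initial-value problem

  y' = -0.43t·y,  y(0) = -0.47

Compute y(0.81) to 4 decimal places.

Euler: y_{n+1} = y_n + h·f(t_n, y_n).
t=0.000000, y=-0.470000: f=0.000000 → y ← -0.470000 + 0.27·0.000000 = -0.470000
t=0.270000, y=-0.470000: f=0.054567 → y ← -0.470000 + 0.27·0.054567 = -0.455267
t=0.540000, y=-0.455267: f=0.105713 → y ← -0.455267 + 0.27·0.105713 = -0.426724
y(0.81) ≈ -0.4267

-0.4267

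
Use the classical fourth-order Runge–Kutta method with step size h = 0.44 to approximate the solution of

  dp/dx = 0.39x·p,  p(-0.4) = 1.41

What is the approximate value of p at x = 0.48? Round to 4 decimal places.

RK4: k1 = f(x_n, p_n); k2 = f(x_n + h/2, p_n + (h/2)·k1); k3 = f(x_n + h/2, p_n + (h/2)·k2); k4 = f(x_n + h, p_n + h·k3); p_{n+1} = p_n + (h/6)·(k1 + 2k2 + 2k3 + k4).
x=-0.400000, p=1.410000:
  k1 = f(-0.400000, 1.410000) = -0.219960
  k2 = f(-0.180000, 1.361609) = -0.095585
  k3 = f(-0.180000, 1.388971) = -0.097506
  k4 = f(0.040000, 1.367097) = 0.021327
  p ← 1.410000 + (0.44/6)·(k1 + 2k2 + 2k3 + k4) = 1.367114
x=0.040000, p=1.367114:
  k1 = f(0.040000, 1.367114) = 0.021327
  k2 = f(0.260000, 1.371806) = 0.139101
  k3 = f(0.260000, 1.397716) = 0.141728
  k4 = f(0.480000, 1.429474) = 0.267598
  p ← 1.367114 + (0.44/6)·(k1 + 2k2 + 2k3 + k4) = 1.429490
p(0.48) ≈ 1.4295

1.4295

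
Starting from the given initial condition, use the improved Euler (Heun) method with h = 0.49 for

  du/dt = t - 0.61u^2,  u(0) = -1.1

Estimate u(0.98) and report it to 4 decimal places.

Heun: k1 = f(t_n, u_n); k2 = f(t_n + h, u_n + h·k1); u_{n+1} = u_n + (h/2)·(k1 + k2).
t=0.000000, u=-1.100000:
  k1 = f(0.000000, -1.100000) = -0.738100
  k2 = f(0.490000, -1.461669) = -0.813251
  u ← -1.100000 + (0.49/2)·(-0.738100 + (-0.813251)) = -1.480081
t=0.490000, u=-1.480081:
  k1 = f(0.490000, -1.480081) = -0.846290
  k2 = f(0.980000, -1.894763) = -1.209977
  u ← -1.480081 + (0.49/2)·(-0.846290 + (-1.209977)) = -1.983866
u(0.98) ≈ -1.9839

-1.9839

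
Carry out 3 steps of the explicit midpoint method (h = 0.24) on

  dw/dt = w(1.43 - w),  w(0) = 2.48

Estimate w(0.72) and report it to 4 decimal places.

1.7221

Midpoint: k1 = f(t_n, w_n); k2 = f(t_n + h/2, w_n + (h/2)·k1); w_{n+1} = w_n + h·k2.
t=0.000000, w=2.480000:
  k1 = f(0.000000, 2.480000) = -2.604000
  k2 = f(0.120000, 2.167520) = -1.598589
  w ← 2.480000 + 0.24·(-1.598589) = 2.096339
t=0.240000, w=2.096339:
  k1 = f(0.240000, 2.096339) = -1.396871
  k2 = f(0.360000, 1.928714) = -0.961877
  w ← 2.096339 + 0.24·(-0.961877) = 1.865488
t=0.480000, w=1.865488:
  k1 = f(0.480000, 1.865488) = -0.812398
  k2 = f(0.600000, 1.768000) = -0.597585
  w ← 1.865488 + 0.24·(-0.597585) = 1.722068
w(0.72) ≈ 1.7221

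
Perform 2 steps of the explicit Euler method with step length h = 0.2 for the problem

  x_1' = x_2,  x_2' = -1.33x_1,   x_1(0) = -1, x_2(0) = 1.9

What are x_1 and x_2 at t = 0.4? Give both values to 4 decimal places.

Euler on (x_1,x_2): x_1_{n+1} = x_1_n + h·x_1', x_2_{n+1} = x_2_n + h·x_2'.
0.000000: (-1.000000, 1.900000); f=(1.900000, 1.330000) → (-0.620000, 2.166000)
0.200000: (-0.620000, 2.166000); f=(2.166000, 0.824600) → (-0.186800, 2.330920)
(x_1(0.4), x_2(0.4)) ≈ (-0.1868, 2.3309)

-0.1868, 2.3309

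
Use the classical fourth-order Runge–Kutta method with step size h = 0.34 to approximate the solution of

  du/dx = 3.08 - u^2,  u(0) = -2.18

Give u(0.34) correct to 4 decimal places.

-3.6404

RK4: k1 = f(x_n, u_n); k2 = f(x_n + h/2, u_n + (h/2)·k1); k3 = f(x_n + h/2, u_n + (h/2)·k2); k4 = f(x_n + h, u_n + h·k3); u_{n+1} = u_n + (h/6)·(k1 + 2k2 + 2k3 + k4).
x=0.000000, u=-2.180000:
  k1 = f(0.000000, -2.180000) = -1.672400
  k2 = f(0.170000, -2.464308) = -2.992814
  k3 = f(0.170000, -2.688778) = -4.149529
  k4 = f(0.340000, -3.590840) = -9.814131
  u ← -2.180000 + (0.34/6)·(k1 + 2k2 + 2k3 + k4) = -3.640369
u(0.34) ≈ -3.6404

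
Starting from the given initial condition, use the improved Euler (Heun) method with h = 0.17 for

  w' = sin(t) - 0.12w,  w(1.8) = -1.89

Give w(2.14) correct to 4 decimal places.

-1.5099

Heun: k1 = f(t_n, w_n); k2 = f(t_n + h, w_n + h·k1); w_{n+1} = w_n + (h/2)·(k1 + k2).
t=1.800000, w=-1.890000:
  k1 = f(1.800000, -1.890000) = 1.200648
  k2 = f(1.970000, -1.685890) = 1.123678
  w ← -1.890000 + (0.17/2)·(1.200648 + 1.123678) = -1.692432
t=1.970000, w=-1.692432:
  k1 = f(1.970000, -1.692432) = 1.124463
  k2 = f(2.140000, -1.501274) = 1.022483
  w ← -1.692432 + (0.17/2)·(1.124463 + 1.022483) = -1.509942
w(2.14) ≈ -1.5099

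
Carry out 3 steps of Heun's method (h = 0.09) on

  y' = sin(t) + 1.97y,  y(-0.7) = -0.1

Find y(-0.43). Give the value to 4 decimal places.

Heun: k1 = f(t_n, y_n); k2 = f(t_n + h, y_n + h·k1); y_{n+1} = y_n + (h/2)·(k1 + k2).
t=-0.700000, y=-0.100000:
  k1 = f(-0.700000, -0.100000) = -0.841218
  k2 = f(-0.610000, -0.175710) = -0.919015
  y ← -0.100000 + (0.09/2)·(-0.841218 + (-0.919015)) = -0.179210
t=-0.610000, y=-0.179210:
  k1 = f(-0.610000, -0.179210) = -0.925912
  k2 = f(-0.520000, -0.262543) = -1.014089
  y ← -0.179210 + (0.09/2)·(-0.925912 + (-1.014089)) = -0.266511
t=-0.520000, y=-0.266511:
  k1 = f(-0.520000, -0.266511) = -1.021906
  k2 = f(-0.430000, -0.358482) = -1.123080
  y ← -0.266511 + (0.09/2)·(-1.021906 + (-1.123080)) = -0.363035
y(-0.43) ≈ -0.3630

-0.3630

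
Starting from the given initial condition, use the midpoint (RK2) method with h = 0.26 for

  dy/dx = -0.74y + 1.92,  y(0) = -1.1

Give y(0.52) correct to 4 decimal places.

Midpoint: k1 = f(x_n, y_n); k2 = f(x_n + h/2, y_n + (h/2)·k1); y_{n+1} = y_n + h·k2.
x=0.000000, y=-1.100000:
  k1 = f(0.000000, -1.100000) = 2.734000
  k2 = f(0.130000, -0.744580) = 2.470989
  y ← -1.100000 + 0.26·2.470989 = -0.457543
x=0.260000, y=-0.457543:
  k1 = f(0.260000, -0.457543) = 2.258582
  k2 = f(0.390000, -0.163927) = 2.041306
  y ← -0.457543 + 0.26·2.041306 = 0.073197
y(0.52) ≈ 0.0732

0.0732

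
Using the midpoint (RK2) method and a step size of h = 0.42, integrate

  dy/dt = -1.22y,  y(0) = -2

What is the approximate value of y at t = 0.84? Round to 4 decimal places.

-0.7660

Midpoint: k1 = f(t_n, y_n); k2 = f(t_n + h/2, y_n + (h/2)·k1); y_{n+1} = y_n + h·k2.
t=0.000000, y=-2.000000:
  k1 = f(0.000000, -2.000000) = 2.440000
  k2 = f(0.210000, -1.487600) = 1.814872
  y ← -2.000000 + 0.42·1.814872 = -1.237754
t=0.420000, y=-1.237754:
  k1 = f(0.420000, -1.237754) = 1.510060
  k2 = f(0.630000, -0.920641) = 1.123182
  y ← -1.237754 + 0.42·1.123182 = -0.766017
y(0.84) ≈ -0.7660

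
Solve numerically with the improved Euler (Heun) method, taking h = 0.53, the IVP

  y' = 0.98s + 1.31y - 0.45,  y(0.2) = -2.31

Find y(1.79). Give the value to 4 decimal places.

-15.5772

Heun: k1 = f(s_n, y_n); k2 = f(s_n + h, y_n + h·k1); y_{n+1} = y_n + (h/2)·(k1 + k2).
s=0.200000, y=-2.310000:
  k1 = f(0.200000, -2.310000) = -3.280100
  k2 = f(0.730000, -4.048453) = -5.038073
  y ← -2.310000 + (0.53/2)·(-3.280100 + (-5.038073)) = -4.514316
s=0.730000, y=-4.514316:
  k1 = f(0.730000, -4.514316) = -5.648354
  k2 = f(1.260000, -7.507944) = -9.050606
  y ← -4.514316 + (0.53/2)·(-5.648354 + (-9.050606)) = -8.409540
s=1.260000, y=-8.409540:
  k1 = f(1.260000, -8.409540) = -10.231698
  k2 = f(1.790000, -13.832340) = -16.816166
  y ← -8.409540 + (0.53/2)·(-10.231698 + (-16.816166)) = -15.577224
y(1.79) ≈ -15.5772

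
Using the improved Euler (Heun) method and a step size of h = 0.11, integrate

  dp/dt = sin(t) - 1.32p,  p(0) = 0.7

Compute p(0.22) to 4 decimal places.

0.5466

Heun: k1 = f(t_n, p_n); k2 = f(t_n + h, p_n + h·k1); p_{n+1} = p_n + (h/2)·(k1 + k2).
t=0.000000, p=0.700000:
  k1 = f(0.000000, 0.700000) = -0.924000
  k2 = f(0.110000, 0.598360) = -0.680057
  p ← 0.700000 + (0.11/2)·(-0.924000 + (-0.680057)) = 0.611777
t=0.110000, p=0.611777:
  k1 = f(0.110000, 0.611777) = -0.697767
  k2 = f(0.220000, 0.535022) = -0.488000
  p ← 0.611777 + (0.11/2)·(-0.697767 + (-0.488000)) = 0.546560
p(0.22) ≈ 0.5466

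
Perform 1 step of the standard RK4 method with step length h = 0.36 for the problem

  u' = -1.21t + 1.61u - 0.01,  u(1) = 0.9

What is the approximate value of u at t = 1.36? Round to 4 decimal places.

0.9159

RK4: k1 = f(t_n, u_n); k2 = f(t_n + h/2, u_n + (h/2)·k1); k3 = f(t_n + h/2, u_n + (h/2)·k2); k4 = f(t_n + h, u_n + h·k3); u_{n+1} = u_n + (h/6)·(k1 + 2k2 + 2k3 + k4).
t=1.000000, u=0.900000:
  k1 = f(1.000000, 0.900000) = 0.229000
  k2 = f(1.180000, 0.941220) = 0.077564
  k3 = f(1.180000, 0.913962) = 0.033678
  k4 = f(1.360000, 0.912124) = -0.187080
  u ← 0.900000 + (0.36/6)·(k1 + 2k2 + 2k3 + k4) = 0.915864
u(1.36) ≈ 0.9159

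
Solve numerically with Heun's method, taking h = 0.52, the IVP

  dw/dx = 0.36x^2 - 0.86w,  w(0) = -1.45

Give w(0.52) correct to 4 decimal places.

Heun: k1 = f(x_n, w_n); k2 = f(x_n + h, w_n + h·k1); w_{n+1} = w_n + (h/2)·(k1 + k2).
x=0.000000, w=-1.450000:
  k1 = f(0.000000, -1.450000) = 1.247000
  k2 = f(0.520000, -0.801560) = 0.786686
  w ← -1.450000 + (0.52/2)·(1.247000 + 0.786686) = -0.921242
w(0.52) ≈ -0.9212

-0.9212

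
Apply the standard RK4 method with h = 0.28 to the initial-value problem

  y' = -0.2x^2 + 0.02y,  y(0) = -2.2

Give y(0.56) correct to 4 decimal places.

-2.2365

RK4: k1 = f(x_n, y_n); k2 = f(x_n + h/2, y_n + (h/2)·k1); k3 = f(x_n + h/2, y_n + (h/2)·k2); k4 = f(x_n + h, y_n + h·k3); y_{n+1} = y_n + (h/6)·(k1 + 2k2 + 2k3 + k4).
x=0.000000, y=-2.200000:
  k1 = f(0.000000, -2.200000) = -0.044000
  k2 = f(0.140000, -2.206160) = -0.048043
  k3 = f(0.140000, -2.206726) = -0.048055
  k4 = f(0.280000, -2.213455) = -0.059949
  y ← -2.200000 + (0.28/6)·(k1 + 2k2 + 2k3 + k4) = -2.213820
x=0.280000, y=-2.213820:
  k1 = f(0.280000, -2.213820) = -0.059956
  k2 = f(0.420000, -2.222214) = -0.079724
  k3 = f(0.420000, -2.224981) = -0.079780
  k4 = f(0.560000, -2.236158) = -0.107443
  y ← -2.213820 + (0.28/6)·(k1 + 2k2 + 2k3 + k4) = -2.236519
y(0.56) ≈ -2.2365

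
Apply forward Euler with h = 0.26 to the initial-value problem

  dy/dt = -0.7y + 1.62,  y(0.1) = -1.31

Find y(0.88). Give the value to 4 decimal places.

0.3306

Euler: y_{n+1} = y_n + h·f(t_n, y_n).
t=0.100000, y=-1.310000: f=2.537000 → y ← -1.310000 + 0.26·2.537000 = -0.650380
t=0.360000, y=-0.650380: f=2.075266 → y ← -0.650380 + 0.26·2.075266 = -0.110811
t=0.620000, y=-0.110811: f=1.697568 → y ← -0.110811 + 0.26·1.697568 = 0.330557
y(0.88) ≈ 0.3306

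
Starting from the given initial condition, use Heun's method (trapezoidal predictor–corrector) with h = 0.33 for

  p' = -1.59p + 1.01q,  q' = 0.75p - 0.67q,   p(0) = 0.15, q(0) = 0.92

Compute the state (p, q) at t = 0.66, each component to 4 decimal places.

Heun on (p,q): k1 = f(t_n, state_n); k2 = f(t_n + h, state_n + h·k1); state_{n+1} = state_n + (h/2)·(k1 + k2).
0.000000: (0.150000, 0.920000)
  k1 = (0.690700, -0.503900)
  predictor → (0.377931, 0.753713)
  k2 = (0.160340, -0.221539)
  → (0.290422, 0.800302)
0.330000: (0.290422, 0.800302)
  k1 = (0.346535, -0.318386)
  predictor → (0.404778, 0.695235)
  k2 = (0.058590, -0.162224)
  → (0.357267, 0.721002)
(p(0.66), q(0.66)) ≈ (0.3573, 0.7210)

0.3573, 0.7210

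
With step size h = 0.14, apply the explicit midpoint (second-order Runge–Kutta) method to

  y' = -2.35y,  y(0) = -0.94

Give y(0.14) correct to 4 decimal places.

-0.6816

Midpoint: k1 = f(x_n, y_n); k2 = f(x_n + h/2, y_n + (h/2)·k1); y_{n+1} = y_n + h·k2.
x=0.000000, y=-0.940000:
  k1 = f(0.000000, -0.940000) = 2.209000
  k2 = f(0.070000, -0.785370) = 1.845619
  y ← -0.940000 + 0.14·1.845619 = -0.681613
y(0.14) ≈ -0.6816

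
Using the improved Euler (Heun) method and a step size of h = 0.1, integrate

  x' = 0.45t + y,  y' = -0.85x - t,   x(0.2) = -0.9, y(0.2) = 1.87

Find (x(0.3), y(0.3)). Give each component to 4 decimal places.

Heun on (x,y): k1 = f(t_n, state_n); k2 = f(t_n + h, state_n + h·k1); state_{n+1} = state_n + (h/2)·(k1 + k2).
0.200000: (-0.900000, 1.870000)
  k1 = (1.960000, 0.565000)
  predictor → (-0.704000, 1.926500)
  k2 = (2.061500, 0.298400)
  → (-0.698925, 1.913170)
(x(0.3), y(0.3)) ≈ (-0.6989, 1.9132)

-0.6989, 1.9132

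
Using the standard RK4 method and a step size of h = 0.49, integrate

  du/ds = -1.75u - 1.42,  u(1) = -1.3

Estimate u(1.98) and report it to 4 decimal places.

RK4: k1 = f(s_n, u_n); k2 = f(s_n + h/2, u_n + (h/2)·k1); k3 = f(s_n + h/2, u_n + (h/2)·k2); k4 = f(s_n + h, u_n + h·k3); u_{n+1} = u_n + (h/6)·(k1 + 2k2 + 2k3 + k4).
s=1.000000, u=-1.300000:
  k1 = f(1.000000, -1.300000) = 0.855000
  k2 = f(1.245000, -1.090525) = 0.488419
  k3 = f(1.245000, -1.180337) = 0.645590
  k4 = f(1.490000, -0.983661) = 0.301406
  u ← -1.300000 + (0.49/6)·(k1 + 2k2 + 2k3 + k4) = -1.020339
s=1.490000, u=-1.020339:
  k1 = f(1.490000, -1.020339) = 0.365593
  k2 = f(1.735000, -0.930768) = 0.208845
  k3 = f(1.735000, -0.969172) = 0.276050
  k4 = f(1.980000, -0.885074) = 0.128879
  u ← -1.020339 + (0.49/6)·(k1 + 2k2 + 2k3 + k4) = -0.900757
u(1.98) ≈ -0.9008

-0.9008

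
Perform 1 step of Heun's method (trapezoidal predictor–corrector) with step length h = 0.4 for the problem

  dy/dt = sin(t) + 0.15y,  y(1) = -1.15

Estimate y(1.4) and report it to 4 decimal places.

-0.8456

Heun: k1 = f(t_n, y_n); k2 = f(t_n + h, y_n + h·k1); y_{n+1} = y_n + (h/2)·(k1 + k2).
t=1.000000, y=-1.150000:
  k1 = f(1.000000, -1.150000) = 0.668971
  k2 = f(1.400000, -0.882412) = 0.853088
  y ← -1.150000 + (0.4/2)·(0.668971 + 0.853088) = -0.845588
y(1.4) ≈ -0.8456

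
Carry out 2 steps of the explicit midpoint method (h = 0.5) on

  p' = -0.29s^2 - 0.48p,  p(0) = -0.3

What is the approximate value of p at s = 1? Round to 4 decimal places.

-0.2710

Midpoint: k1 = f(s_n, p_n); k2 = f(s_n + h/2, p_n + (h/2)·k1); p_{n+1} = p_n + h·k2.
s=0.000000, p=-0.300000:
  k1 = f(0.000000, -0.300000) = 0.144000
  k2 = f(0.250000, -0.264000) = 0.108595
  p ← -0.300000 + 0.5·0.108595 = -0.245702
s=0.500000, p=-0.245702:
  k1 = f(0.500000, -0.245702) = 0.045437
  k2 = f(0.750000, -0.234343) = -0.050640
  p ← -0.245702 + 0.5·(-0.050640) = -0.271023
p(1) ≈ -0.2710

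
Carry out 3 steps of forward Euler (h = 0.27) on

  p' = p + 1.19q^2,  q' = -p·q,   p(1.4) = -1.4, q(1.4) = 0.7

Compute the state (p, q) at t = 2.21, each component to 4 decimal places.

Euler on (p,q): p_{n+1} = p_n + h·p', q_{n+1} = q_n + h·q'.
1.400000: (-1.400000, 0.700000); f=(-0.816900, 0.980000) → (-1.620563, 0.964600)
1.670000: (-1.620563, 0.964600); f=(-0.513324, 1.563195) → (-1.759160, 1.386663)
1.940000: (-1.759160, 1.386663); f=(0.529011, 2.439362) → (-1.616327, 2.045290)
(p(2.21), q(2.21)) ≈ (-1.6163, 2.0453)

-1.6163, 2.0453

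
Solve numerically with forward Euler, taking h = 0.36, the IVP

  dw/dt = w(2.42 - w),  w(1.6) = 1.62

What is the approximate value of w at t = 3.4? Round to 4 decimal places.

2.4198

Euler: w_{n+1} = w_n + h·f(t_n, w_n).
t=1.600000, w=1.620000: f=1.296000 → w ← 1.620000 + 0.36·1.296000 = 2.086560
t=1.960000, w=2.086560: f=0.695743 → w ← 2.086560 + 0.36·0.695743 = 2.337027
t=2.320000, w=2.337027: f=0.193909 → w ← 2.337027 + 0.36·0.193909 = 2.406835
t=2.680000, w=2.406835: f=0.031687 → w ← 2.406835 + 0.36·0.031687 = 2.418242
t=3.040000, w=2.418242: f=0.004251 → w ← 2.418242 + 0.36·0.004251 = 2.419772
w(3.4) ≈ 2.4198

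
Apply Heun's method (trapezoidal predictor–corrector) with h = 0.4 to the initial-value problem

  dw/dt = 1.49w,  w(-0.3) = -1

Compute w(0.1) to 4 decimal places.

Heun: k1 = f(t_n, w_n); k2 = f(t_n + h, w_n + h·k1); w_{n+1} = w_n + (h/2)·(k1 + k2).
t=-0.300000, w=-1.000000:
  k1 = f(-0.300000, -1.000000) = -1.490000
  k2 = f(0.100000, -1.596000) = -2.378040
  w ← -1.000000 + (0.4/2)·(-1.490000 + (-2.378040)) = -1.773608
w(0.1) ≈ -1.7736

-1.7736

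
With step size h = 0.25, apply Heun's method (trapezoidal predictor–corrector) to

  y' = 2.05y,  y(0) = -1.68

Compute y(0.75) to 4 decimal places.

Heun: k1 = f(t_n, y_n); k2 = f(t_n + h, y_n + h·k1); y_{n+1} = y_n + (h/2)·(k1 + k2).
t=0.000000, y=-1.680000:
  k1 = f(0.000000, -1.680000) = -3.444000
  k2 = f(0.250000, -2.541000) = -5.209050
  y ← -1.680000 + (0.25/2)·(-3.444000 + (-5.209050)) = -2.761631
t=0.250000, y=-2.761631:
  k1 = f(0.250000, -2.761631) = -5.661344
  k2 = f(0.500000, -4.176967) = -8.562783
  y ← -2.761631 + (0.25/2)·(-5.661344 + (-8.562783)) = -4.539647
t=0.500000, y=-4.539647:
  k1 = f(0.500000, -4.539647) = -9.306277
  k2 = f(0.750000, -6.866216) = -14.075743
  y ← -4.539647 + (0.25/2)·(-9.306277 + (-14.075743)) = -7.462400
y(0.75) ≈ -7.4624

-7.4624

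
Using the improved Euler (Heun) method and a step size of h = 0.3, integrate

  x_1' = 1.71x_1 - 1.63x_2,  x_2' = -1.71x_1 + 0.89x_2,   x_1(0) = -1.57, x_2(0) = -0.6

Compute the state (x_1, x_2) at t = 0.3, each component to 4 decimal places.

-2.3711, 0.2627

Heun on (x_1,x_2): k1 = f(t_n, state_n); k2 = f(t_n + h, state_n + h·k1); state_{n+1} = state_n + (h/2)·(k1 + k2).
0.000000: (-1.570000, -0.600000)
  k1 = (-1.706700, 2.150700)
  predictor → (-2.082010, 0.045210)
  k2 = (-3.633929, 3.600474)
  → (-2.371094, 0.262676)
(x_1(0.3), x_2(0.3)) ≈ (-2.3711, 0.2627)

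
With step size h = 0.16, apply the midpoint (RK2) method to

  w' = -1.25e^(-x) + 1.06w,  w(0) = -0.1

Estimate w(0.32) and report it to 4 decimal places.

Midpoint: k1 = f(x_n, w_n); k2 = f(x_n + h/2, w_n + (h/2)·k1); w_{n+1} = w_n + h·k2.
x=0.000000, w=-0.100000:
  k1 = f(0.000000, -0.100000) = -1.356000
  k2 = f(0.080000, -0.208480) = -1.374884
  w ← -0.100000 + 0.16·(-1.374884) = -0.319981
x=0.160000, w=-0.319981:
  k1 = f(0.160000, -0.319981) = -1.404360
  k2 = f(0.240000, -0.432330) = -1.441555
  w ← -0.319981 + 0.16·(-1.441555) = -0.550630
w(0.32) ≈ -0.5506

-0.5506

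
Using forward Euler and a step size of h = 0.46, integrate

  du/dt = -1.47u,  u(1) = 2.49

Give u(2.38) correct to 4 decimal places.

Euler: u_{n+1} = u_n + h·f(t_n, u_n).
t=1.000000, u=2.490000: f=-3.660300 → u ← 2.490000 + 0.46·(-3.660300) = 0.806262
t=1.460000, u=0.806262: f=-1.185205 → u ← 0.806262 + 0.46·(-1.185205) = 0.261068
t=1.920000, u=0.261068: f=-0.383769 → u ← 0.261068 + 0.46·(-0.383769) = 0.084534
u(2.38) ≈ 0.0845

0.0845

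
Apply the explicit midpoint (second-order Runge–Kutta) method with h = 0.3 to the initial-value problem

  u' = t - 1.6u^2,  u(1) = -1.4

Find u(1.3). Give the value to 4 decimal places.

Midpoint: k1 = f(t_n, u_n); k2 = f(t_n + h/2, u_n + (h/2)·k1); u_{n+1} = u_n + h·k2.
t=1.000000, u=-1.400000:
  k1 = f(1.000000, -1.400000) = -2.136000
  k2 = f(1.150000, -1.720400) = -3.585642
  u ← -1.400000 + 0.3·(-3.585642) = -2.475693
u(1.3) ≈ -2.4757

-2.4757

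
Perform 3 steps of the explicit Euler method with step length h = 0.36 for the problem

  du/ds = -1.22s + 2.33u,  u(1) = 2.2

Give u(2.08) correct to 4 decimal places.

10.3393

Euler: u_{n+1} = u_n + h·f(s_n, u_n).
s=1.000000, u=2.200000: f=3.906000 → u ← 2.200000 + 0.36·3.906000 = 3.606160
s=1.360000, u=3.606160: f=6.743153 → u ← 3.606160 + 0.36·6.743153 = 6.033695
s=1.720000, u=6.033695: f=11.960109 → u ← 6.033695 + 0.36·11.960109 = 10.339334
u(2.08) ≈ 10.3393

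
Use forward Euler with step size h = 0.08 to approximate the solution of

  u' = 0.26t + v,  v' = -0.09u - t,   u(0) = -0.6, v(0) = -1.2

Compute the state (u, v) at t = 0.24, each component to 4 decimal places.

-0.8824, -1.2042

Euler on (u,v): u_{n+1} = u_n + h·u', v_{n+1} = v_n + h·v'.
0.000000: (-0.600000, -1.200000); f=(-1.200000, 0.054000) → (-0.696000, -1.195680)
0.080000: (-0.696000, -1.195680); f=(-1.174880, -0.017360) → (-0.789990, -1.197069)
0.160000: (-0.789990, -1.197069); f=(-1.155469, -0.088901) → (-0.882428, -1.204181)
(u(0.24), v(0.24)) ≈ (-0.8824, -1.2042)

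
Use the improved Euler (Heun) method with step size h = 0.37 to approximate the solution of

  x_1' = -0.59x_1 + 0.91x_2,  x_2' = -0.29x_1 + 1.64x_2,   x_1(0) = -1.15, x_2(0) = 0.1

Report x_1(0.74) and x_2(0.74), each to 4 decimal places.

Heun on (x_1,x_2): k1 = f(x_n, state_n); k2 = f(x_n + h, state_n + h·k1); state_{n+1} = state_n + (h/2)·(k1 + k2).
0.000000: (-1.150000, 0.100000)
  k1 = (0.769500, 0.497500)
  predictor → (-0.865285, 0.284075)
  k2 = (0.769026, 0.716816)
  → (-0.865373, 0.324648)
0.370000: (-0.865373, 0.324648)
  k1 = (0.806000, 0.783381)
  predictor → (-0.567153, 0.614500)
  k2 = (0.893815, 1.172253)
  → (-0.550907, 0.686441)
(x_1(0.74), x_2(0.74)) ≈ (-0.5509, 0.6864)

-0.5509, 0.6864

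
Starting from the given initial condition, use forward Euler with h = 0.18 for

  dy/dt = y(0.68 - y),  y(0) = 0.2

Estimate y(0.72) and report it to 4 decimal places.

Euler: y_{n+1} = y_n + h·f(t_n, y_n).
t=0.000000, y=0.200000: f=0.096000 → y ← 0.200000 + 0.18·0.096000 = 0.217280
t=0.180000, y=0.217280: f=0.100540 → y ← 0.217280 + 0.18·0.100540 = 0.235377
t=0.360000, y=0.235377: f=0.104654 → y ← 0.235377 + 0.18·0.104654 = 0.254215
t=0.540000, y=0.254215: f=0.108241 → y ← 0.254215 + 0.18·0.108241 = 0.273698
y(0.72) ≈ 0.2737

0.2737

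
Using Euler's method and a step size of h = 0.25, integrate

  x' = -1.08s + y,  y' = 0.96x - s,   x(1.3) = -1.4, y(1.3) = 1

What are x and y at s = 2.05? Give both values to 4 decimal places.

-2.4229, -1.2991

Euler on (x,y): x_{n+1} = x_n + h·x', y_{n+1} = y_n + h·y'.
1.300000: (-1.400000, 1.000000); f=(-0.404000, -2.644000) → (-1.501000, 0.339000)
1.550000: (-1.501000, 0.339000); f=(-1.335000, -2.990960) → (-1.834750, -0.408740)
1.800000: (-1.834750, -0.408740); f=(-2.352740, -3.561360) → (-2.422935, -1.299080)
(x(2.05), y(2.05)) ≈ (-2.4229, -1.2991)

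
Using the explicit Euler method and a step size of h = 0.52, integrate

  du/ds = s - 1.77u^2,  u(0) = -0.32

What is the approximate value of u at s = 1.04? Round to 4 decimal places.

Euler: u_{n+1} = u_n + h·f(s_n, u_n).
s=0.000000, u=-0.320000: f=-0.181248 → u ← -0.320000 + 0.52·(-0.181248) = -0.414249
s=0.520000, u=-0.414249: f=0.216264 → u ← -0.414249 + 0.52·0.216264 = -0.301792
u(1.04) ≈ -0.3018

-0.3018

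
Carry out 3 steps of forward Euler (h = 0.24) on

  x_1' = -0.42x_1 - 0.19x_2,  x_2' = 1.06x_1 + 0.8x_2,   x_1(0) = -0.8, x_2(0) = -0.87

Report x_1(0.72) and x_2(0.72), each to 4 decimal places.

Euler on (x_1,x_2): x_1_{n+1} = x_1_n + h·x_1', x_2_{n+1} = x_2_n + h·x_2'.
0.000000: (-0.800000, -0.870000); f=(0.501300, -1.544000) → (-0.679688, -1.240560)
0.240000: (-0.679688, -1.240560); f=(0.521175, -1.712917) → (-0.554606, -1.651660)
0.480000: (-0.554606, -1.651660); f=(0.546750, -1.909210) → (-0.423386, -2.109871)
(x_1(0.72), x_2(0.72)) ≈ (-0.4234, -2.1099)

-0.4234, -2.1099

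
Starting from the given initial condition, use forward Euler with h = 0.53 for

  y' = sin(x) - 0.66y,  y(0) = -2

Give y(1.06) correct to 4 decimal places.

-0.5776

Euler: y_{n+1} = y_n + h·f(x_n, y_n).
x=0.000000, y=-2.000000: f=1.320000 → y ← -2.000000 + 0.53·1.320000 = -1.300400
x=0.530000, y=-1.300400: f=1.363797 → y ← -1.300400 + 0.53·1.363797 = -0.577587
y(1.06) ≈ -0.5776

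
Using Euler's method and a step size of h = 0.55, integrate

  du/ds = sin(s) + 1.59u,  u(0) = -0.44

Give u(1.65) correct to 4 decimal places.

-1.8690

Euler: u_{n+1} = u_n + h·f(s_n, u_n).
s=0.000000, u=-0.440000: f=-0.699600 → u ← -0.440000 + 0.55·(-0.699600) = -0.824780
s=0.550000, u=-0.824780: f=-0.788713 → u ← -0.824780 + 0.55·(-0.788713) = -1.258572
s=1.100000, u=-1.258572: f=-1.109922 → u ← -1.258572 + 0.55·(-1.109922) = -1.869029
u(1.65) ≈ -1.8690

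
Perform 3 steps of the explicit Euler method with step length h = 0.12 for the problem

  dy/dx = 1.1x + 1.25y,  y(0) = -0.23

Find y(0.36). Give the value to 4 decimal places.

-0.2999

Euler: y_{n+1} = y_n + h·f(x_n, y_n).
x=0.000000, y=-0.230000: f=-0.287500 → y ← -0.230000 + 0.12·(-0.287500) = -0.264500
x=0.120000, y=-0.264500: f=-0.198625 → y ← -0.264500 + 0.12·(-0.198625) = -0.288335
x=0.240000, y=-0.288335: f=-0.096419 → y ← -0.288335 + 0.12·(-0.096419) = -0.299905
y(0.36) ≈ -0.2999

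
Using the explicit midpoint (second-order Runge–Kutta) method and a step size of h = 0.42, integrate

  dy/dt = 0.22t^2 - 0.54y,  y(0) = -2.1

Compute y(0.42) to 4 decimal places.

-1.6737

Midpoint: k1 = f(t_n, y_n); k2 = f(t_n + h/2, y_n + (h/2)·k1); y_{n+1} = y_n + h·k2.
t=0.000000, y=-2.100000:
  k1 = f(0.000000, -2.100000) = 1.134000
  k2 = f(0.210000, -1.861860) = 1.015106
  y ← -2.100000 + 0.42·1.015106 = -1.673655
y(0.42) ≈ -1.6737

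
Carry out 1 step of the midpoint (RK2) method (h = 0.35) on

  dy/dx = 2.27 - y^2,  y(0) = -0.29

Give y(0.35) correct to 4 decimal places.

0.5015

Midpoint: k1 = f(x_n, y_n); k2 = f(x_n + h/2, y_n + (h/2)·k1); y_{n+1} = y_n + h·k2.
x=0.000000, y=-0.290000:
  k1 = f(0.000000, -0.290000) = 2.185900
  k2 = f(0.175000, 0.092533) = 2.261438
  y ← -0.290000 + 0.35·2.261438 = 0.501503
y(0.35) ≈ 0.5015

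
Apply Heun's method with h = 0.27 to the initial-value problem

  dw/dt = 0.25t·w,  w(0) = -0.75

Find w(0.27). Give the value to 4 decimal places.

Heun: k1 = f(t_n, w_n); k2 = f(t_n + h, w_n + h·k1); w_{n+1} = w_n + (h/2)·(k1 + k2).
t=0.000000, w=-0.750000:
  k1 = f(0.000000, -0.750000) = 0.000000
  k2 = f(0.270000, -0.750000) = -0.050625
  w ← -0.750000 + (0.27/2)·(0.000000 + (-0.050625)) = -0.756834
w(0.27) ≈ -0.7568

-0.7568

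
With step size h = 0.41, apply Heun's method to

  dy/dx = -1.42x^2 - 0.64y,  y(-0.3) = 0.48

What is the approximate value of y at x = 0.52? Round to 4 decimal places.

0.1871

Heun: k1 = f(x_n, y_n); k2 = f(x_n + h, y_n + h·k1); y_{n+1} = y_n + (h/2)·(k1 + k2).
x=-0.300000, y=0.480000:
  k1 = f(-0.300000, 0.480000) = -0.435000
  k2 = f(0.110000, 0.301650) = -0.210238
  y ← 0.480000 + (0.41/2)·(-0.435000 + (-0.210238)) = 0.347726
x=0.110000, y=0.347726:
  k1 = f(0.110000, 0.347726) = -0.239727
  k2 = f(0.520000, 0.249438) = -0.543608
  y ← 0.347726 + (0.41/2)·(-0.239727 + (-0.543608)) = 0.187142
y(0.52) ≈ 0.1871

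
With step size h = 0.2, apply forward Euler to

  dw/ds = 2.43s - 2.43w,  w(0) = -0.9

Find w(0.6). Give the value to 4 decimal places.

Euler: w_{n+1} = w_n + h·f(s_n, w_n).
s=0.000000, w=-0.900000: f=2.187000 → w ← -0.900000 + 0.2·2.187000 = -0.462600
s=0.200000, w=-0.462600: f=1.610118 → w ← -0.462600 + 0.2·1.610118 = -0.140576
s=0.400000, w=-0.140576: f=1.313601 → w ← -0.140576 + 0.2·1.313601 = 0.122144
w(0.6) ≈ 0.1221

0.1221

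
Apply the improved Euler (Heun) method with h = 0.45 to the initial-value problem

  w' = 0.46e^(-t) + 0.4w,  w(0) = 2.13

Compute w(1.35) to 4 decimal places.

4.1349

Heun: k1 = f(t_n, w_n); k2 = f(t_n + h, w_n + h·k1); w_{n+1} = w_n + (h/2)·(k1 + k2).
t=0.000000, w=2.130000:
  k1 = f(0.000000, 2.130000) = 1.312000
  k2 = f(0.450000, 2.720400) = 1.381469
  w ← 2.130000 + (0.45/2)·(1.312000 + 1.381469) = 2.736031
t=0.450000, w=2.736031:
  k1 = f(0.450000, 2.736031) = 1.387721
  k2 = f(0.900000, 3.360505) = 1.531224
  w ← 2.736031 + (0.45/2)·(1.387721 + 1.531224) = 3.392793
t=0.900000, w=3.392793:
  k1 = f(0.900000, 3.392793) = 1.544139
  k2 = f(1.350000, 4.087656) = 1.754313
  w ← 3.392793 + (0.45/2)·(1.544139 + 1.754313) = 4.134945
w(1.35) ≈ 4.1349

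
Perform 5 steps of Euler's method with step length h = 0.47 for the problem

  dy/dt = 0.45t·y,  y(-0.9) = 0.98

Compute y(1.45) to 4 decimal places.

Euler: y_{n+1} = y_n + h·f(t_n, y_n).
t=-0.900000, y=0.980000: f=-0.396900 → y ← 0.980000 + 0.47·(-0.396900) = 0.793457
t=-0.430000, y=0.793457: f=-0.153534 → y ← 0.793457 + 0.47·(-0.153534) = 0.721296
t=0.040000, y=0.721296: f=0.012983 → y ← 0.721296 + 0.47·0.012983 = 0.727398
t=0.510000, y=0.727398: f=0.166938 → y ← 0.727398 + 0.47·0.166938 = 0.805859
t=0.980000, y=0.805859: f=0.355384 → y ← 0.805859 + 0.47·0.355384 = 0.972889
y(1.45) ≈ 0.9729

0.9729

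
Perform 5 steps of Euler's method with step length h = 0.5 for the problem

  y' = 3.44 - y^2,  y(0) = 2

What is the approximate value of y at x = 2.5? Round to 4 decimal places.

Euler: y_{n+1} = y_n + h·f(x_n, y_n).
x=0.000000, y=2.000000: f=-0.560000 → y ← 2.000000 + 0.5·(-0.560000) = 1.720000
x=0.500000, y=1.720000: f=0.481600 → y ← 1.720000 + 0.5·0.481600 = 1.960800
x=1.000000, y=1.960800: f=-0.404737 → y ← 1.960800 + 0.5·(-0.404737) = 1.758432
x=1.500000, y=1.758432: f=0.347918 → y ← 1.758432 + 0.5·0.347918 = 1.932391
x=2.000000, y=1.932391: f=-0.294134 → y ← 1.932391 + 0.5·(-0.294134) = 1.785324
y(2.5) ≈ 1.7853

1.7853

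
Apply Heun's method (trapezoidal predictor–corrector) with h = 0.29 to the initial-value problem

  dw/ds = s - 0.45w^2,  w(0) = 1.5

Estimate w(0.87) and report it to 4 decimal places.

Heun: k1 = f(s_n, w_n); k2 = f(s_n + h, w_n + h·k1); w_{n+1} = w_n + (h/2)·(k1 + k2).
s=0.000000, w=1.500000:
  k1 = f(0.000000, 1.500000) = -1.012500
  k2 = f(0.290000, 1.206375) = -0.364903
  w ← 1.500000 + (0.29/2)·(-1.012500 + (-0.364903)) = 1.300277
s=0.290000, w=1.300277:
  k1 = f(0.290000, 1.300277) = -0.470824
  k2 = f(0.580000, 1.163738) = -0.029428
  w ← 1.300277 + (0.29/2)·(-0.470824 + (-0.029428)) = 1.227740
s=0.580000, w=1.227740:
  k1 = f(0.580000, 1.227740) = -0.098305
  k2 = f(0.870000, 1.199231) = 0.222830
  w ← 1.227740 + (0.29/2)·(-0.098305 + 0.222830) = 1.245796
w(0.87) ≈ 1.2458

1.2458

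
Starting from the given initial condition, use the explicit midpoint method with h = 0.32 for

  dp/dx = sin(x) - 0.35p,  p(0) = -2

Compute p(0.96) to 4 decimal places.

Midpoint: k1 = f(x_n, p_n); k2 = f(x_n + h/2, p_n + (h/2)·k1); p_{n+1} = p_n + h·k2.
x=0.000000, p=-2.000000:
  k1 = f(0.000000, -2.000000) = 0.700000
  k2 = f(0.160000, -1.888000) = 0.820118
  p ← -2.000000 + 0.32·0.820118 = -1.737562
x=0.320000, p=-1.737562:
  k1 = f(0.320000, -1.737562) = 0.922713
  k2 = f(0.480000, -1.589928) = 1.018254
  p ← -1.737562 + 0.32·1.018254 = -1.411721
x=0.640000, p=-1.411721:
  k1 = f(0.640000, -1.411721) = 1.091298
  k2 = f(0.800000, -1.237113) = 1.150346
  p ← -1.411721 + 0.32·1.150346 = -1.043610
p(0.96) ≈ -1.0436

-1.0436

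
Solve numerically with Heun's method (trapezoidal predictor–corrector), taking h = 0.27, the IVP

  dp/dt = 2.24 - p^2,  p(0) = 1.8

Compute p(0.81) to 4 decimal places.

Heun: k1 = f(t_n, p_n); k2 = f(t_n + h, p_n + h·k1); p_{n+1} = p_n + (h/2)·(k1 + k2).
t=0.000000, p=1.800000:
  k1 = f(0.000000, 1.800000) = -1.000000
  k2 = f(0.270000, 1.530000) = -0.100900
  p ← 1.800000 + (0.27/2)·(-1.000000 + (-0.100900)) = 1.651379
t=0.270000, p=1.651379:
  k1 = f(0.270000, 1.651379) = -0.487051
  k2 = f(0.540000, 1.519875) = -0.070019
  p ← 1.651379 + (0.27/2)·(-0.487051 + (-0.070019)) = 1.576174
t=0.540000, p=1.576174:
  k1 = f(0.540000, 1.576174) = -0.244325
  k2 = f(0.810000, 1.510206) = -0.040723
  p ← 1.576174 + (0.27/2)·(-0.244325 + (-0.040723)) = 1.537693
p(0.81) ≈ 1.5377

1.5377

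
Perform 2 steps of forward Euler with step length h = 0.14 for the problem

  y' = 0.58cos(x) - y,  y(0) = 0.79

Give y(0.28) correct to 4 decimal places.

0.7345

Euler: y_{n+1} = y_n + h·f(x_n, y_n).
x=0.000000, y=0.790000: f=-0.210000 → y ← 0.790000 + 0.14·(-0.210000) = 0.760600
x=0.140000, y=0.760600: f=-0.186275 → y ← 0.760600 + 0.14·(-0.186275) = 0.734522
y(0.28) ≈ 0.7345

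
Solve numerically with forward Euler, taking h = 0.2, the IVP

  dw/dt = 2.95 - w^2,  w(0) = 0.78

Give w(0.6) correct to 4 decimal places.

Euler: w_{n+1} = w_n + h·f(t_n, w_n).
t=0.000000, w=0.780000: f=2.341600 → w ← 0.780000 + 0.2·2.341600 = 1.248320
t=0.200000, w=1.248320: f=1.391697 → w ← 1.248320 + 0.2·1.391697 = 1.526659
t=0.400000, w=1.526659: f=0.619311 → w ← 1.526659 + 0.2·0.619311 = 1.650522
w(0.6) ≈ 1.6505

1.6505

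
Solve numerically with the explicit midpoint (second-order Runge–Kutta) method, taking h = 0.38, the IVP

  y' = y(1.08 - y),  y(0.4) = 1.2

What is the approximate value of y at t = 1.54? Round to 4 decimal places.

1.1147

Midpoint: k1 = f(t_n, y_n); k2 = f(t_n + h/2, y_n + (h/2)·k1); y_{n+1} = y_n + h·k2.
t=0.400000, y=1.200000:
  k1 = f(0.400000, 1.200000) = -0.144000
  k2 = f(0.590000, 1.172640) = -0.108633
  y ← 1.200000 + 0.38·(-0.108633) = 1.158719
t=0.780000, y=1.158719:
  k1 = f(0.780000, 1.158719) = -0.091214
  k2 = f(0.970000, 1.141389) = -0.070068
  y ← 1.158719 + 0.38·(-0.070068) = 1.132093
t=1.160000, y=1.132093:
  k1 = f(1.160000, 1.132093) = -0.058975
  k2 = f(1.350000, 1.120888) = -0.045831
  y ← 1.132093 + 0.38·(-0.045831) = 1.114678
y(1.54) ≈ 1.1147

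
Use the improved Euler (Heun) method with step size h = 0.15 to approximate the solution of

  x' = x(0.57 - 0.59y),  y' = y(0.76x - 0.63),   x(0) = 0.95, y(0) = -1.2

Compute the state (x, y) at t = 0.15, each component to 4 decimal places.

1.1504, -1.2293

Heun on (x,y): k1 = f(t_n, state_n); k2 = f(t_n + h, state_n + h·k1); state_{n+1} = state_n + (h/2)·(k1 + k2).
0.000000: (0.950000, -1.200000)
  k1 = (1.214100, -0.110400)
  predictor → (1.132115, -1.216560)
  k2 = (1.457904, -0.280304)
  → (1.150400, -1.229303)
(x(0.15), y(0.15)) ≈ (1.1504, -1.2293)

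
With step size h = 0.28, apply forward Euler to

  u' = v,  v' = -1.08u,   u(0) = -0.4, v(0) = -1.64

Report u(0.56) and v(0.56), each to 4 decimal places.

Euler on (u,v): u_{n+1} = u_n + h·u', v_{n+1} = v_n + h·v'.
0.000000: (-0.400000, -1.640000); f=(-1.640000, 0.432000) → (-0.859200, -1.519040)
0.280000: (-0.859200, -1.519040); f=(-1.519040, 0.927936) → (-1.284531, -1.259218)
(u(0.56), v(0.56)) ≈ (-1.2845, -1.2592)

-1.2845, -1.2592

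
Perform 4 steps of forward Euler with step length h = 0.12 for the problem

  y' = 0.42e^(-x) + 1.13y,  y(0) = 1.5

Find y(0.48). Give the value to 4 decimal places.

Euler: y_{n+1} = y_n + h·f(x_n, y_n).
x=0.000000, y=1.500000: f=2.115000 → y ← 1.500000 + 0.12·2.115000 = 1.753800
x=0.120000, y=1.753800: f=2.354301 → y ← 1.753800 + 0.12·2.354301 = 2.036316
x=0.240000, y=2.036316: f=2.631421 → y ← 2.036316 + 0.12·2.631421 = 2.352087
x=0.360000, y=2.352087: f=2.950882 → y ← 2.352087 + 0.12·2.950882 = 2.706192
y(0.48) ≈ 2.7062

2.7062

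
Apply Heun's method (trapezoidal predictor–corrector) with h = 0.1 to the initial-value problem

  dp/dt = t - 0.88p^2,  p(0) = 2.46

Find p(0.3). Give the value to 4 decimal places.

1.5364

Heun: k1 = f(t_n, p_n); k2 = f(t_n + h, p_n + h·k1); p_{n+1} = p_n + (h/2)·(k1 + k2).
t=0.000000, p=2.460000:
  k1 = f(0.000000, 2.460000) = -5.325408
  k2 = f(0.100000, 1.927459) = -3.169287
  p ← 2.460000 + (0.1/2)·(-5.325408 + (-3.169287)) = 2.035265
t=0.100000, p=2.035265:
  k1 = f(0.100000, 2.035265) = -3.545228
  k2 = f(0.200000, 1.680742) = -2.285908
  p ← 2.035265 + (0.1/2)·(-3.545228 + (-2.285908)) = 1.743708
t=0.200000, p=1.743708:
  k1 = f(0.200000, 1.743708) = -2.475657
  k2 = f(0.300000, 1.496143) = -1.669830
  p ← 1.743708 + (0.1/2)·(-2.475657 + (-1.669830)) = 1.536434
p(0.3) ≈ 1.5364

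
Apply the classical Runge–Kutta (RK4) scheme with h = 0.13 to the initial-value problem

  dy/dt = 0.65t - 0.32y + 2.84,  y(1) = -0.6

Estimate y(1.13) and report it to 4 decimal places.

RK4: k1 = f(t_n, y_n); k2 = f(t_n + h/2, y_n + (h/2)·k1); k3 = f(t_n + h/2, y_n + (h/2)·k2); k4 = f(t_n + h, y_n + h·k3); y_{n+1} = y_n + (h/6)·(k1 + 2k2 + 2k3 + k4).
t=1.000000, y=-0.600000:
  k1 = f(1.000000, -0.600000) = 3.682000
  k2 = f(1.065000, -0.360670) = 3.647664
  k3 = f(1.065000, -0.362902) = 3.648379
  k4 = f(1.130000, -0.125711) = 3.614727
  y ← -0.600000 + (0.13/6)·(k1 + 2k2 + 2k3 + k4) = -0.125742
y(1.13) ≈ -0.1257

-0.1257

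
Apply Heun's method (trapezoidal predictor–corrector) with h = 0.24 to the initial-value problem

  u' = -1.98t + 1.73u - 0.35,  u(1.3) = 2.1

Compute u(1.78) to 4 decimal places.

2.3336

Heun: k1 = f(t_n, u_n); k2 = f(t_n + h, u_n + h·k1); u_{n+1} = u_n + (h/2)·(k1 + k2).
t=1.300000, u=2.100000:
  k1 = f(1.300000, 2.100000) = 0.709000
  k2 = f(1.540000, 2.270160) = 0.528177
  u ← 2.100000 + (0.24/2)·(0.709000 + 0.528177) = 2.248461
t=1.540000, u=2.248461:
  k1 = f(1.540000, 2.248461) = 0.490638
  k2 = f(1.780000, 2.366214) = 0.219151
  u ← 2.248461 + (0.24/2)·(0.490638 + 0.219151) = 2.333636
u(1.78) ≈ 2.3336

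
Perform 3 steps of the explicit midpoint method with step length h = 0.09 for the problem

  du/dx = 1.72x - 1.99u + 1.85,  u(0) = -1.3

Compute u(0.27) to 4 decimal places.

Midpoint: k1 = f(x_n, u_n); k2 = f(x_n + h/2, u_n + (h/2)·k1); u_{n+1} = u_n + h·k2.
x=0.000000, u=-1.300000:
  k1 = f(0.000000, -1.300000) = 4.437000
  k2 = f(0.045000, -1.100335) = 4.117067
  u ← -1.300000 + 0.09·4.117067 = -0.929464
x=0.090000, u=-0.929464:
  k1 = f(0.090000, -0.929464) = 3.854433
  k2 = f(0.135000, -0.756015) = 3.586669
  u ← -0.929464 + 0.09·3.586669 = -0.606664
x=0.180000, u=-0.606664:
  k1 = f(0.180000, -0.606664) = 3.366861
  k2 = f(0.225000, -0.455155) = 3.142759
  u ← -0.606664 + 0.09·3.142759 = -0.323816
u(0.27) ≈ -0.3238

-0.3238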